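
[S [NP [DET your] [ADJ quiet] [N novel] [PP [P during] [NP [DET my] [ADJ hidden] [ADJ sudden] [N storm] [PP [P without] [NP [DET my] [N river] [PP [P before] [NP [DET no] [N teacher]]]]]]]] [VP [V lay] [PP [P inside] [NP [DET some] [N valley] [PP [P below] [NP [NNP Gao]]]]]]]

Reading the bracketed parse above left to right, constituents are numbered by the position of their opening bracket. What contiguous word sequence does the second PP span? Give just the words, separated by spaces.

without my river before no teacher

The PP opening brackets appear, in order, over: "during my hidden sudden storm without my river before no teacher"; "without my river before no teacher"; "before no teacher"; "inside some valley below Gao"; "below Gao". The second one spans "without my river before no teacher".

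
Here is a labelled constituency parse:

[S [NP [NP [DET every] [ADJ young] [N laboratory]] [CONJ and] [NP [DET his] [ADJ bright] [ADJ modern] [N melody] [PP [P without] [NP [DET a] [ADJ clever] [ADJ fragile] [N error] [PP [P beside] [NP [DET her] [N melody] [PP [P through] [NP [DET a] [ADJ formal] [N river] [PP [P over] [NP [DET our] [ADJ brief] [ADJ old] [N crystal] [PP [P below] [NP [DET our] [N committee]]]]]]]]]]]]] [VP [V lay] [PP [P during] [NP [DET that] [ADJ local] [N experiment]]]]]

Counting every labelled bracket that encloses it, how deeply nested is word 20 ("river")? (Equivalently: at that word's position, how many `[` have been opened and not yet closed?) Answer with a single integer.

10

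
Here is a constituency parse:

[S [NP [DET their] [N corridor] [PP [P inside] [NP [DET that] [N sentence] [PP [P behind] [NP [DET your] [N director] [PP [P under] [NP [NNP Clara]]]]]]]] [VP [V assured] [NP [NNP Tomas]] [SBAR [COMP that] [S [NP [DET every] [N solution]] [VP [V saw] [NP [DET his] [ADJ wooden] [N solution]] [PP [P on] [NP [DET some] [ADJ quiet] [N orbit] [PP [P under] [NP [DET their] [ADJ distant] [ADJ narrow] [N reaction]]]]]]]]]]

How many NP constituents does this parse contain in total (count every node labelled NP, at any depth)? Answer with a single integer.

9

Listing each NP by its span: [NP their corridor inside that sentence behind your director under Clara]; [NP that sentence behind your director under Clara]; [NP your director under Clara]; [NP Clara]; [NP Tomas]; [NP every solution] … — that makes 9.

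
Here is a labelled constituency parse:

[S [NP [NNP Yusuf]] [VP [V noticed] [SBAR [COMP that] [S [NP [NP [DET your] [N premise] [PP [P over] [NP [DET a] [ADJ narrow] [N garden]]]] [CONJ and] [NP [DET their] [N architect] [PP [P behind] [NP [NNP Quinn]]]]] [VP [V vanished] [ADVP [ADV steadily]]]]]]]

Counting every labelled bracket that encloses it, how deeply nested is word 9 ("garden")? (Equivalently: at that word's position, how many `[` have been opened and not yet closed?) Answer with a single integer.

9

Counting open brackets not yet closed at "garden": [S [VP [SBAR [S [NP [NP [PP [NP [N = 9.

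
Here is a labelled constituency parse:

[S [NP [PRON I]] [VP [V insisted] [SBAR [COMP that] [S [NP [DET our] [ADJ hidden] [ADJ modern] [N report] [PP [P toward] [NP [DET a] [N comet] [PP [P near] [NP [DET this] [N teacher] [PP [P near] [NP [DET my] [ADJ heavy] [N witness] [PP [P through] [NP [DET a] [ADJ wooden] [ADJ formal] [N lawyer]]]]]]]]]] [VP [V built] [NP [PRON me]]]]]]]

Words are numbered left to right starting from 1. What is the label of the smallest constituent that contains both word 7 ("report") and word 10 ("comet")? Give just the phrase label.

The smallest bracket enclosing both words is [NP our hidden modern report toward a comet near this teacher near my heavy witness through a wooden formal lawyer], so the label is NP.

NP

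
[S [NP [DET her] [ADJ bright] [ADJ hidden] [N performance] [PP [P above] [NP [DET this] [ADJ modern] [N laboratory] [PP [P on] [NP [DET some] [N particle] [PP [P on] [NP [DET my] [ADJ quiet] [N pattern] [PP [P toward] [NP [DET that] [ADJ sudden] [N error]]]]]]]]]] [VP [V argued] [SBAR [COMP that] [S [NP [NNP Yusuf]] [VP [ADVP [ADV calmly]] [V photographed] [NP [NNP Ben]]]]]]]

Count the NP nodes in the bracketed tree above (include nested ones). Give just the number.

Listing each NP by its span: [NP her bright hidden performance above this modern laboratory on some particle on my quiet pattern toward that sudden error]; [NP this modern laboratory on some particle on my quiet pattern toward that sudden error]; [NP some particle on my quiet pattern toward that sudden error]; [NP my quiet pattern toward that sudden error]; [NP that sudden error]; [NP Yusuf] … — that makes 7.

7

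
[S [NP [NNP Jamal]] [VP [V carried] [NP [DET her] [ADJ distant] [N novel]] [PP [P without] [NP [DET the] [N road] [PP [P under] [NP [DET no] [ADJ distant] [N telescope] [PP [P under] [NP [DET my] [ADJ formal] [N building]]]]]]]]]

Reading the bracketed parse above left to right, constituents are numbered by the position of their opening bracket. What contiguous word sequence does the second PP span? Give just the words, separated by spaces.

under no distant telescope under my formal building

Opening `[PP` markers occur at word positions 6, 9, 13; the second of these opens the constituent [PP under no distant telescope under my formal building].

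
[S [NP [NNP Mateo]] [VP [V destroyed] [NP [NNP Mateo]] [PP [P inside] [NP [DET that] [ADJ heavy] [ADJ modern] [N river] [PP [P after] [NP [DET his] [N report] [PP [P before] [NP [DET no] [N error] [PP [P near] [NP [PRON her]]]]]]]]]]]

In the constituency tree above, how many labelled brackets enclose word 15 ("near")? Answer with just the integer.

10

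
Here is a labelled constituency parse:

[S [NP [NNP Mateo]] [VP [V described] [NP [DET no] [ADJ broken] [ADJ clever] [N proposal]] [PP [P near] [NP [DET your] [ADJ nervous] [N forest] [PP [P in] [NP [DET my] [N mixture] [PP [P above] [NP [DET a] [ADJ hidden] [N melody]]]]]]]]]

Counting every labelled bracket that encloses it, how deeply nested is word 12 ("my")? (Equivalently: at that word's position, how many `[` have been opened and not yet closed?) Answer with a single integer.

7

The word sits inside DET, which is inside NP, inside PP, inside NP, inside PP, inside VP, inside S — 7 brackets in all.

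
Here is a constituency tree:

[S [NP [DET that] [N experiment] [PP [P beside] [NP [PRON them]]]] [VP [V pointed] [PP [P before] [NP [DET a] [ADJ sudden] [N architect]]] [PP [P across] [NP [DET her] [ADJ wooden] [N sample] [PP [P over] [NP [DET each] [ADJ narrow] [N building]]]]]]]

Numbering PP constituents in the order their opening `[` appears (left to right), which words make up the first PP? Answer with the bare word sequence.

beside them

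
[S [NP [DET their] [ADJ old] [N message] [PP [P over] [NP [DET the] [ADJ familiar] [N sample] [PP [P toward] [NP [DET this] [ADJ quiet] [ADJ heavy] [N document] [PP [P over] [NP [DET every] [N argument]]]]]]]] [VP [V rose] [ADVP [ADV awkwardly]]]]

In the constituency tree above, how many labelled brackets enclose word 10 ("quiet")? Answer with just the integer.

Path from the root down to the word: S → NP → PP → NP → PP → NP → ADJ. That is 7 enclosing brackets.

7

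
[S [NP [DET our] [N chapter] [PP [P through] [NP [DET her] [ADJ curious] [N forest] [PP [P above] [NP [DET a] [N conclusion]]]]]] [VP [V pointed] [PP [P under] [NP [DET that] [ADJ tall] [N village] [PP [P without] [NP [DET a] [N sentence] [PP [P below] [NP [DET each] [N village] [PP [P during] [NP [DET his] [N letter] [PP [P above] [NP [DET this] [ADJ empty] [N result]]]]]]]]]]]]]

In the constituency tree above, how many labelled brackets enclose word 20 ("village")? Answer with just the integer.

Counting open brackets not yet closed at "village": [S [VP [PP [NP [PP [NP [PP [NP [N = 9.

9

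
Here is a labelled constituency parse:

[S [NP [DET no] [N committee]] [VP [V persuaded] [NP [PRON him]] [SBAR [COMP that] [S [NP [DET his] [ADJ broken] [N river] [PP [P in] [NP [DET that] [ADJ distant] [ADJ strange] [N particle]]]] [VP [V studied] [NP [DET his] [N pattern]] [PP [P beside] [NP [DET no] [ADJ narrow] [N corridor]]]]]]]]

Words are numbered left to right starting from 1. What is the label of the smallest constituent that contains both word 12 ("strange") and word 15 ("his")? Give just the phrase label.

S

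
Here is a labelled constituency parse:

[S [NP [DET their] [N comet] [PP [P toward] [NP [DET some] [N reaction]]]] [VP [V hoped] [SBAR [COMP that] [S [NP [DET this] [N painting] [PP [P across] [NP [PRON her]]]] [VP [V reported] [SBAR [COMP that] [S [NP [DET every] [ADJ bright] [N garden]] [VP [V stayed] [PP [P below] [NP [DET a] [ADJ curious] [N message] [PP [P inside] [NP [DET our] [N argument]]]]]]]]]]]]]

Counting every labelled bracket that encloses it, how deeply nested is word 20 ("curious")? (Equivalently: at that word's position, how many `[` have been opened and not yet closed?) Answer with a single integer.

11

Counting open brackets not yet closed at "curious": [S [VP [SBAR [S [VP [SBAR [S [VP [PP [NP [ADJ = 11.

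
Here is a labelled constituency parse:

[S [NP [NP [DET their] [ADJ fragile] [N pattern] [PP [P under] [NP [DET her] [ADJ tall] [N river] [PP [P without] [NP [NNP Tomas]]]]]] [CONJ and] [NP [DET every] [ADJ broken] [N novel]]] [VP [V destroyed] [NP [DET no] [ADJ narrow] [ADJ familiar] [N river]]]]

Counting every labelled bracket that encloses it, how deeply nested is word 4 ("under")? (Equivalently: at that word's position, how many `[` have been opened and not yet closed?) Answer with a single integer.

Path from the root down to the word: S → NP → NP → PP → P. That is 5 enclosing brackets.

5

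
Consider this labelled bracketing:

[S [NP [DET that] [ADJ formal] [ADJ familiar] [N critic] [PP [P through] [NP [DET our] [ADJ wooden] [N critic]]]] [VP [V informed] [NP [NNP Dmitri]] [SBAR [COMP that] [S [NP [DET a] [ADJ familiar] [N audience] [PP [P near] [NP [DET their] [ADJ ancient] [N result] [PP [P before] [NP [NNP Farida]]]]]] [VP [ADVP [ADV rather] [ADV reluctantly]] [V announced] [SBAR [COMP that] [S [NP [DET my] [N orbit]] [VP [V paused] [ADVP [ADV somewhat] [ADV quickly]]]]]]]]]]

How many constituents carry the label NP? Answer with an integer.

7

The NP constituents are: [NP that formal familiar critic through our wooden critic]; [NP our wooden critic]; [NP Dmitri]; [NP a familiar audience near their ancient result before Farida]; [NP their ancient result before Farida]; [NP Farida] …. Total: 7.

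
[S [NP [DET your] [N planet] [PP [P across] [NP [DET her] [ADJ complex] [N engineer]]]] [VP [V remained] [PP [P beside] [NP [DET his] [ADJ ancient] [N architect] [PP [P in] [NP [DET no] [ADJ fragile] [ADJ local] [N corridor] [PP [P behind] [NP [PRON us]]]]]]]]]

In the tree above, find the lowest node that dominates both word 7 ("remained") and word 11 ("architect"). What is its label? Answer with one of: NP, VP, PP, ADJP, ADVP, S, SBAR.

Word 7 lies under S → VP → V; word 11 lies under S → VP → PP → NP → N. The lowest shared node is the VP.

VP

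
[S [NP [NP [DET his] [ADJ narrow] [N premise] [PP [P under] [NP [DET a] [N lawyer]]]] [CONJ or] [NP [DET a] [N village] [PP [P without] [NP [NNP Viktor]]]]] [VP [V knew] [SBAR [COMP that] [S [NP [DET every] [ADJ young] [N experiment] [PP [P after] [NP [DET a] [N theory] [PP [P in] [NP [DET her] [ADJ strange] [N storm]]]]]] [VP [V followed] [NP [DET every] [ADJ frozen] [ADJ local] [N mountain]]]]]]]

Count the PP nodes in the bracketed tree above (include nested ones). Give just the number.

4

Listing each PP by its span: [PP under a lawyer]; [PP without Viktor]; [PP after a theory in her strange storm]; [PP in her strange storm] — that makes 4.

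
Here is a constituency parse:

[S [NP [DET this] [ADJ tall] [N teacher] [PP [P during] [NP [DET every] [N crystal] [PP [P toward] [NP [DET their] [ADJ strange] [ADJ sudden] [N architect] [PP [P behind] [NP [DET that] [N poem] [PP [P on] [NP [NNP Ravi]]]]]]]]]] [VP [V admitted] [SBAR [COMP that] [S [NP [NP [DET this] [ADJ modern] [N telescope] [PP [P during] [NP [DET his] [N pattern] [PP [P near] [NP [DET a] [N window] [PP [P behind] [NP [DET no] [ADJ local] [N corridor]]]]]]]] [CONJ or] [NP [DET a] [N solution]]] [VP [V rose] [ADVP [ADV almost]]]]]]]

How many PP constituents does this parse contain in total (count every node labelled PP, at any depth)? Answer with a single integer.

7

The PP constituents are: [PP during every crystal toward their strange sudden architect behind that poem on Ravi]; [PP toward their strange sudden architect behind that poem on Ravi]; [PP behind that poem on Ravi]; [PP on Ravi]; [PP during his pattern near a window behind no local corridor]; [PP near a window behind no local corridor] …. Total: 7.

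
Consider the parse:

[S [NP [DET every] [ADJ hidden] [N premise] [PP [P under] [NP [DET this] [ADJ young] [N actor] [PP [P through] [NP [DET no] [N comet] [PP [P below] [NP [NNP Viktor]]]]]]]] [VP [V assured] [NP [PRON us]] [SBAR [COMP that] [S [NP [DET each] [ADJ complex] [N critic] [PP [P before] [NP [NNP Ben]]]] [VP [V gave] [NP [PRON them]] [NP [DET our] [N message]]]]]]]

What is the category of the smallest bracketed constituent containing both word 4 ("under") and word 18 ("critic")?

Word 4 lies under S → NP → PP → P; word 18 lies under S → VP → SBAR → S → NP → N. The lowest shared node is the S.

S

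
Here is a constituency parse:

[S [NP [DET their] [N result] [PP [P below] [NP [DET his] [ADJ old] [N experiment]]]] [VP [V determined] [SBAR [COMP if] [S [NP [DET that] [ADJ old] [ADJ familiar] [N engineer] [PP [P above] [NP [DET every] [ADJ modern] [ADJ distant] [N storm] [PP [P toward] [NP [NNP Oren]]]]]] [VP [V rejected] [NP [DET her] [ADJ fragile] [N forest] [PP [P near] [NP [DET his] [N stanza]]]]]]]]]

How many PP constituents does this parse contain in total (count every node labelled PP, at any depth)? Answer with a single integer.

4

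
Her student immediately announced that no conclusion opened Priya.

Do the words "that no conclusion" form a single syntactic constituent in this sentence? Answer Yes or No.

"that" belongs to the complementizer "that" while "conclusion" belongs to the clause "no conclusion opened Priya"; a span that runs across that boundary is not a single phrase.

No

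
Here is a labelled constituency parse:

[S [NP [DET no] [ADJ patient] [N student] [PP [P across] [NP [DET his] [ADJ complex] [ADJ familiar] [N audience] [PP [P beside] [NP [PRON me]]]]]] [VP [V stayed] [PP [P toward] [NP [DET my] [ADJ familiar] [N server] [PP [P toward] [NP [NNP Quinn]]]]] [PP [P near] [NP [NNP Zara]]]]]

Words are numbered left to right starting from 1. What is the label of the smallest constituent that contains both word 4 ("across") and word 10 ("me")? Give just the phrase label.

Both words fall inside [PP across his complex familiar audience beside me] (words 4–10), and no smaller constituent contains them both. Label: PP.

PP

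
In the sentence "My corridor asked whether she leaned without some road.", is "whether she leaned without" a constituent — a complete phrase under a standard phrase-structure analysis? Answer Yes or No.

No

"whether" belongs to the complementizer "whether" while "without" belongs to the clause "she leaned without some road"; a span that runs across that boundary is not a single phrase.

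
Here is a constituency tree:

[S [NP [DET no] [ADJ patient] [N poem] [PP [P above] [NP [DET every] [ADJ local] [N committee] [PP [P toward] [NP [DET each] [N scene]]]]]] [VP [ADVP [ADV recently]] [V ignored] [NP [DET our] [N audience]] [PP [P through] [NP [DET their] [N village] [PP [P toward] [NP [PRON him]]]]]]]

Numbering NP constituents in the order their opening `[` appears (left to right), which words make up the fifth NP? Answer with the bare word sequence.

their village toward him

The NP opening brackets appear, in order, over: "no patient poem above every local committee toward each scene"; "every local committee toward each scene"; "each scene"; "our audience"; "their village toward him"; "him". The fifth one spans "their village toward him".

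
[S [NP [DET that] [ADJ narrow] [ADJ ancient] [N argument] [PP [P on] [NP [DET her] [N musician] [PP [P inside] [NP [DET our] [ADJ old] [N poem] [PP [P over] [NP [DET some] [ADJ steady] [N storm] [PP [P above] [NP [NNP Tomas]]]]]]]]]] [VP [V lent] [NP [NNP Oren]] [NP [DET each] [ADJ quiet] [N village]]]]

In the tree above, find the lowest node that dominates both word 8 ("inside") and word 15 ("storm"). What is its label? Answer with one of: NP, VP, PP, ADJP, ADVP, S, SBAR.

PP

Word 8 lies under S → NP → PP → NP → PP → P; word 15 lies under S → NP → PP → NP → PP → NP → PP → NP → N. The lowest shared node is the PP.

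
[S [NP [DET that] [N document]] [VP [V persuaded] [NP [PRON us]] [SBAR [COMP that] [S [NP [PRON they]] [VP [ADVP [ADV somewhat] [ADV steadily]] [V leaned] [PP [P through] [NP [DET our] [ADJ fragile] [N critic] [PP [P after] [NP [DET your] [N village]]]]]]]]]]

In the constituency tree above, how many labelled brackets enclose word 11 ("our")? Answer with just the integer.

8

Path from the root down to the word: S → VP → SBAR → S → VP → PP → NP → DET. That is 8 enclosing brackets.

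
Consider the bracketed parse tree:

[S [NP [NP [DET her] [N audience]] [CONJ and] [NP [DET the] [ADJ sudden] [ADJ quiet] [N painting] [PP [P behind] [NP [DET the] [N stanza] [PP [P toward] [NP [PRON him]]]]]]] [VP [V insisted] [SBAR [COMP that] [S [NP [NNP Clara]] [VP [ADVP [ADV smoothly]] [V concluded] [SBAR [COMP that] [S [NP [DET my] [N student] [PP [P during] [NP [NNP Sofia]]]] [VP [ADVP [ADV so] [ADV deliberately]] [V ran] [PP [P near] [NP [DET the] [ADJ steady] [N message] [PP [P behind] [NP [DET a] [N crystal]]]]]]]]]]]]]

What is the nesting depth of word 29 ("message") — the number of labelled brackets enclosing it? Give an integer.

11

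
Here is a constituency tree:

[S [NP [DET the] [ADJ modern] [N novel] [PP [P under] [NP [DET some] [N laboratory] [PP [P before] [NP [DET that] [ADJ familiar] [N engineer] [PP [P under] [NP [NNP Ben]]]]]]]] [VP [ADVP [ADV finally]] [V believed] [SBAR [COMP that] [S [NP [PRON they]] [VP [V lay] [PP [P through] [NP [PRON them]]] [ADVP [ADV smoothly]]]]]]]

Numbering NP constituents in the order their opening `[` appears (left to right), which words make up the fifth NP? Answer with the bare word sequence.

they

In left-to-right order the NP constituents are "the modern novel under some laboratory before that familiar engineer under Ben"; "some laboratory before that familiar engineer under Ben"; "that familiar engineer under Ben"; "Ben"; "they"; "them". Number 5 is "they".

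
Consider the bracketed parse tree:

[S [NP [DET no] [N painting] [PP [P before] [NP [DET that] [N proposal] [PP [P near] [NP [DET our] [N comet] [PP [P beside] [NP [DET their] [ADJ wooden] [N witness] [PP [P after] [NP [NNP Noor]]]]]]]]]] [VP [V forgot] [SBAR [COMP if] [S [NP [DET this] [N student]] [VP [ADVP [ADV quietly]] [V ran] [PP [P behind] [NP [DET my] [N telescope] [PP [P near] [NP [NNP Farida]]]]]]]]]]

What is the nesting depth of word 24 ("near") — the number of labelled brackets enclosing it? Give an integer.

9

Path from the root down to the word: S → VP → SBAR → S → VP → PP → NP → PP → P. That is 9 enclosing brackets.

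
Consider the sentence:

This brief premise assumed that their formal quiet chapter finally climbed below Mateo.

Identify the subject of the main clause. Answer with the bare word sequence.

The subject of the main clause is the NP immediately before the verb "assumed": "this brief premise".

this brief premise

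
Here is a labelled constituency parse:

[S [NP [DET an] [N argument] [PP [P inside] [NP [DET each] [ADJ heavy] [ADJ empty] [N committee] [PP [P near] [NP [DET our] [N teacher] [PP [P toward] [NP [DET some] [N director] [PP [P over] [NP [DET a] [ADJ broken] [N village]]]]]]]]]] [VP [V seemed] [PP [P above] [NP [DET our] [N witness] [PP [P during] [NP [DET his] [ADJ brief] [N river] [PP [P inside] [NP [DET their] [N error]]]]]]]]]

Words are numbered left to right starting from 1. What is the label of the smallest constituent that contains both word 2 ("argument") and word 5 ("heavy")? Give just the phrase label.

NP

The smallest bracket enclosing both words is [NP an argument inside each heavy empty committee near our teacher toward some director over a broken village], so the label is NP.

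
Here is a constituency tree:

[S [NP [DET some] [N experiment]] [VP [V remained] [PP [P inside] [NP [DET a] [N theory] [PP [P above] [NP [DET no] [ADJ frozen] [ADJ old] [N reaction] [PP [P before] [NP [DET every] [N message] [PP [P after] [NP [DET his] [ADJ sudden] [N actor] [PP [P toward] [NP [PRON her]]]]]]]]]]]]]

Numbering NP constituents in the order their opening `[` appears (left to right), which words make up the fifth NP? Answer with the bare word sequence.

his sudden actor toward her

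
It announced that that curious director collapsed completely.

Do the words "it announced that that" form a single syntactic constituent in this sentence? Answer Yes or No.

The smallest constituent containing the whole sequence is the clause [S it announced that that curious director collapsed completely], but the sequence is only part of it — it straddles the boundary between noun phrase "it" and verb phrase "announced that that curious director collapsed completely".

No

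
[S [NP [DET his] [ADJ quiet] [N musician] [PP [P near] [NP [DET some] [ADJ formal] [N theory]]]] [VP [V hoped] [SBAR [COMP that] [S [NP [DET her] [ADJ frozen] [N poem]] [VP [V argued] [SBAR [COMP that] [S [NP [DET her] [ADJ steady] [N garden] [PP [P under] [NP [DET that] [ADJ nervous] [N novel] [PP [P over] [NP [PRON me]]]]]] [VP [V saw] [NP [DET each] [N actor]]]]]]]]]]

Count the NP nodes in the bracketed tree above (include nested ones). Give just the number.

7

Scanning left to right, an opening `[NP` appears at word positions 1, 5, 10, 15, 19, 23, 25 — 7 in total.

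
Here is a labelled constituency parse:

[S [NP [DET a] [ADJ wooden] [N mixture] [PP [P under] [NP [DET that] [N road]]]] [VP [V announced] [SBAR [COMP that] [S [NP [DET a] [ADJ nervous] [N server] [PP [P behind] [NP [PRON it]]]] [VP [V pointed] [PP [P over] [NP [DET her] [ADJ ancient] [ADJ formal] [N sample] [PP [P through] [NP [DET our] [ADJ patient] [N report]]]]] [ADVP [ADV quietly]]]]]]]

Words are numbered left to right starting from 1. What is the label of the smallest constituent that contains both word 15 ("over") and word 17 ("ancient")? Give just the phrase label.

PP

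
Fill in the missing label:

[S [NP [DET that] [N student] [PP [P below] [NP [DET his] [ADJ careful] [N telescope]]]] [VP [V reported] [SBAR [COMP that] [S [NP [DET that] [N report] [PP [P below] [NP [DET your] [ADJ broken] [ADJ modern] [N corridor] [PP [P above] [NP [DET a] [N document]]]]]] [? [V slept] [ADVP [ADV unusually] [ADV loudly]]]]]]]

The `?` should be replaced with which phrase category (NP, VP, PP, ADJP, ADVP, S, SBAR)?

VP

A constituent whose immediate children are V 'slept', ADVP is a verb phrase: VP.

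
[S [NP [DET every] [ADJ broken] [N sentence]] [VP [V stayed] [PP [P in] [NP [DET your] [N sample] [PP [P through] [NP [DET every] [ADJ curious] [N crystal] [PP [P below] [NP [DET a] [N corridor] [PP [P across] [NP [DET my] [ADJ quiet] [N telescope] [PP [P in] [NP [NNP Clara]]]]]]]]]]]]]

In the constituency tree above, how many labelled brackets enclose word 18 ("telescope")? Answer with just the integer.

11

The word sits inside N, which is inside NP, inside PP, inside NP, inside PP, inside NP, inside PP, inside NP, inside PP, inside VP, inside S — 11 brackets in all.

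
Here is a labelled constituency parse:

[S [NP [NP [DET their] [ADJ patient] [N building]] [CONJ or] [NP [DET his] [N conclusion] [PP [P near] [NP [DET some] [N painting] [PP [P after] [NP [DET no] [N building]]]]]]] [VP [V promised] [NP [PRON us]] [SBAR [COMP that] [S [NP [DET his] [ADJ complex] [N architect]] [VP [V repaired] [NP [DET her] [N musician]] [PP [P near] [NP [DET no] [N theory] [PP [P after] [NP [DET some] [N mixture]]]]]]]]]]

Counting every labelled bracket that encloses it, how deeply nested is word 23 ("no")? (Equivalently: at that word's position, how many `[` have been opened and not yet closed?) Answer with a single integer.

8

Path from the root down to the word: S → VP → SBAR → S → VP → PP → NP → DET. That is 8 enclosing brackets.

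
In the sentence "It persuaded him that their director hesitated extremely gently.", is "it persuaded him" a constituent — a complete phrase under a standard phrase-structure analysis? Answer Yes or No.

The sequence begins inside the noun phrase "it" and ends inside the verb phrase "persuaded him that their director hesitated extremely gently"; it crosses a phrase boundary, so no single node in the tree spans exactly those words.

No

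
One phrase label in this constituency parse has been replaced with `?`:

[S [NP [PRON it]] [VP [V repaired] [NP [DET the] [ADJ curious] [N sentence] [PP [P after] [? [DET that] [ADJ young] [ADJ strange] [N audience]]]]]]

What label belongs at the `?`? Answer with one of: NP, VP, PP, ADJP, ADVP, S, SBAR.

Looking at what the `?` directly dominates — DET 'that', ADJ 'young', ADJ 'strange', N 'audience' — this is a noun phrase (NP).

NP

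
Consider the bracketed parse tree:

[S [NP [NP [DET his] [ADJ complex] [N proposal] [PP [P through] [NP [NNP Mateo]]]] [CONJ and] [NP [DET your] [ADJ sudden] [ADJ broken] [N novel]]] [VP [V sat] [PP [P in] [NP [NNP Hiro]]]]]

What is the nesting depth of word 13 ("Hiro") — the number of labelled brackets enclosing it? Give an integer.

5

The word sits inside NNP, which is inside NP, inside PP, inside VP, inside S — 5 brackets in all.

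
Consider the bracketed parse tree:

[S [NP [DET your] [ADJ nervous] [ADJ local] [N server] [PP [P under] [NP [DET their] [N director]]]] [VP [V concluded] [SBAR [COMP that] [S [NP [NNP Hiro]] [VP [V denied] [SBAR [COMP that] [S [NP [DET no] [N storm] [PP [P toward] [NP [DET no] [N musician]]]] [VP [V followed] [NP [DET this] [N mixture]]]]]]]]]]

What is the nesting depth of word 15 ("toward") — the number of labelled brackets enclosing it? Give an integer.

10

Path from the root down to the word: S → VP → SBAR → S → VP → SBAR → S → NP → PP → P. That is 10 enclosing brackets.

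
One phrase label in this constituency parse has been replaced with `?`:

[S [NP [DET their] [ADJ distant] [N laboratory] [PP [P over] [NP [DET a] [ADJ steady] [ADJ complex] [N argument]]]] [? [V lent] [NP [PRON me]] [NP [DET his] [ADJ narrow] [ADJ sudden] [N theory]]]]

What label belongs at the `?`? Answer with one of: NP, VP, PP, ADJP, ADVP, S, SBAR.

A constituent whose immediate children are V 'lent', NP, NP is a verb phrase: VP.

VP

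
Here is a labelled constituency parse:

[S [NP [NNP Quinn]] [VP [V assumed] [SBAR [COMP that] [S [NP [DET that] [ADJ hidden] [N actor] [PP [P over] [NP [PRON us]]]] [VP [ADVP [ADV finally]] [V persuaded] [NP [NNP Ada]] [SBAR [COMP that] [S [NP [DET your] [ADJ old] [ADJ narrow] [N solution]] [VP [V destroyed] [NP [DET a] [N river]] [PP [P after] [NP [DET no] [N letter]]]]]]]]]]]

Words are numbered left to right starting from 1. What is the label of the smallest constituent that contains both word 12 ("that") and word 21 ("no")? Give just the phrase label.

Both words fall inside [SBAR that your old narrow solution destroyed a river after no letter] (words 12–22), and no smaller constituent contains them both. Label: SBAR.

SBAR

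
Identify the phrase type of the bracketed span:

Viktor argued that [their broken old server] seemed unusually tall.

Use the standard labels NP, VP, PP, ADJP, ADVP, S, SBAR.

NP

"server" is the head of the bracketed span, so the span is a noun phrase: NP.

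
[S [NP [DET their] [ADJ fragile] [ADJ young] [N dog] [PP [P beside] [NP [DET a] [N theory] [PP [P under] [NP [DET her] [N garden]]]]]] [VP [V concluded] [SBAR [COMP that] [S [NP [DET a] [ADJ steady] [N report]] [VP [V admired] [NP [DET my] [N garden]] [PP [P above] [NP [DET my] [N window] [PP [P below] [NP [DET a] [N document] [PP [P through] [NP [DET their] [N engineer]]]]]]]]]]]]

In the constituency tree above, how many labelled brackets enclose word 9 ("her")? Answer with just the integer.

7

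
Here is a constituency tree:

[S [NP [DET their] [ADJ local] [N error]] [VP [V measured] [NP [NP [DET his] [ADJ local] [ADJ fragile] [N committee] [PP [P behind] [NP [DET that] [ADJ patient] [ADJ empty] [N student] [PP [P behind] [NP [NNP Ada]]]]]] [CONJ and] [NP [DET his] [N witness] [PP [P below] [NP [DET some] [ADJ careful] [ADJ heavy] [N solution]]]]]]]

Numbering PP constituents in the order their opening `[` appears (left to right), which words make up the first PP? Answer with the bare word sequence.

behind that patient empty student behind Ada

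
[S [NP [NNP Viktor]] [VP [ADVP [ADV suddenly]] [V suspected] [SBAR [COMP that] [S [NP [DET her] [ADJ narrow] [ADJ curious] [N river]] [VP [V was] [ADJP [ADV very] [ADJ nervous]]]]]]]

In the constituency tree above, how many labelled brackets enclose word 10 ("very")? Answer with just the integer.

7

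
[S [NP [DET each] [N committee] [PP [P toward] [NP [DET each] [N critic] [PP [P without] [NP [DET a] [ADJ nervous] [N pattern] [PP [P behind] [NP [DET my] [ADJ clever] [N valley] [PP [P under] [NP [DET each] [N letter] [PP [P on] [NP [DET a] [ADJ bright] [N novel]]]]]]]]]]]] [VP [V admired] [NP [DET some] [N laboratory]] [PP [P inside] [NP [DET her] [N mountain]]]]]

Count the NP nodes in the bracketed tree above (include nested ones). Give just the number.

Scanning left to right, an opening `[NP` appears at word positions 1, 4, 7, 11, 15, 18, 22, 25 — 8 in total.

8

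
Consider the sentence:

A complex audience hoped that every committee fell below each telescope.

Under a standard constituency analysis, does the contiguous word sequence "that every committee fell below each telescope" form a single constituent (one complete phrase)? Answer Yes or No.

"that every committee fell below each telescope" is exactly the subordinate clause [SBAR that every committee fell below each telescope], a complete constituent.

Yes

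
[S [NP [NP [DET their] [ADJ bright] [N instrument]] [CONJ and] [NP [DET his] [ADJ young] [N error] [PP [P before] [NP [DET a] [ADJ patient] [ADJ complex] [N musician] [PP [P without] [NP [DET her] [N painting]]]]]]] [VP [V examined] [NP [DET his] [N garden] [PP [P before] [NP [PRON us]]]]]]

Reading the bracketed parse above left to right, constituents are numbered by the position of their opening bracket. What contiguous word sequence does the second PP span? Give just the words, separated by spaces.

without her painting

Opening `[PP` markers occur at word positions 8, 13, 19; the second of these opens the constituent [PP without her painting].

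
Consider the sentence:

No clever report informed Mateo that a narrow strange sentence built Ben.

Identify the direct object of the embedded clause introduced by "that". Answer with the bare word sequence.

Ben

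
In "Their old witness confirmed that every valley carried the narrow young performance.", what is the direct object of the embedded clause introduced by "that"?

The verb of the embedded clause introduced by "that" is "carried"; its direct object is the NP "the narrow young performance".

the narrow young performance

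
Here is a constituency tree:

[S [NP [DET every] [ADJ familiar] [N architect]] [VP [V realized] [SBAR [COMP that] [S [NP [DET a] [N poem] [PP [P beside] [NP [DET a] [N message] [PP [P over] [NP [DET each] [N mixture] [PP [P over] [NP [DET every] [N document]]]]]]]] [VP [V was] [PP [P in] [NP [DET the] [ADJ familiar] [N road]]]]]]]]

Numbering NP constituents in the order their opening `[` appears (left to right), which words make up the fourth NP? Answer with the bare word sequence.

each mixture over every document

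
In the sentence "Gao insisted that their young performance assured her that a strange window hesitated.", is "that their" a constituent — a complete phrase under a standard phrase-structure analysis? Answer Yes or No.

No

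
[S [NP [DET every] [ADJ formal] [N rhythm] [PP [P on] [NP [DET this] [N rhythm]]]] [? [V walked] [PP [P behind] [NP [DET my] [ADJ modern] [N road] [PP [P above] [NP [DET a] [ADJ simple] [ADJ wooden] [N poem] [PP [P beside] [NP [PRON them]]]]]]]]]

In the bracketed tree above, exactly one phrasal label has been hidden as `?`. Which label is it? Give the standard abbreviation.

VP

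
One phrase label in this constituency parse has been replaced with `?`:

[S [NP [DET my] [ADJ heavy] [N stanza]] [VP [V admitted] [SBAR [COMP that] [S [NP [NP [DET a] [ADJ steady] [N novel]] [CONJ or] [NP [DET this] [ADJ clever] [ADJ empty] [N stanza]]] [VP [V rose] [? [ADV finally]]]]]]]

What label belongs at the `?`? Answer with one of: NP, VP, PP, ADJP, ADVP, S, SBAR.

ADVP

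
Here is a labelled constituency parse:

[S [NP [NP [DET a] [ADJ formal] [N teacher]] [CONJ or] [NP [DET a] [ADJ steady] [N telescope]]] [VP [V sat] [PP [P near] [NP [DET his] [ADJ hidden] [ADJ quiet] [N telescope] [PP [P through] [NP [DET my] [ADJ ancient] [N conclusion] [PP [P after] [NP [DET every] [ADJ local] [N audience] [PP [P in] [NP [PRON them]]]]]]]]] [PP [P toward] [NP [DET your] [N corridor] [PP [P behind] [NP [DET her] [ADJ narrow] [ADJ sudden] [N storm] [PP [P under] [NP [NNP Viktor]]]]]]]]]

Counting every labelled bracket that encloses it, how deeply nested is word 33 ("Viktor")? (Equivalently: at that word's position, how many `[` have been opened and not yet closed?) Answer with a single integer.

Counting open brackets not yet closed at "Viktor": [S [VP [PP [NP [PP [NP [PP [NP [NNP = 9.

9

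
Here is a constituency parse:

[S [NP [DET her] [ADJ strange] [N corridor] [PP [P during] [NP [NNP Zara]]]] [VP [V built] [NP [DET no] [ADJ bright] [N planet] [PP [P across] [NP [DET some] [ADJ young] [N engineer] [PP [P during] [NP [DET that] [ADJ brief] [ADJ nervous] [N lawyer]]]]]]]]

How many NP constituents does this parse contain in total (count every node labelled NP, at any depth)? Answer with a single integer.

The NP constituents are: [NP her strange corridor during Zara]; [NP Zara]; [NP no bright planet across some young engineer during that brief nervous lawyer]; [NP some young engineer during that brief nervous lawyer]; [NP that brief nervous lawyer]. Total: 5.

5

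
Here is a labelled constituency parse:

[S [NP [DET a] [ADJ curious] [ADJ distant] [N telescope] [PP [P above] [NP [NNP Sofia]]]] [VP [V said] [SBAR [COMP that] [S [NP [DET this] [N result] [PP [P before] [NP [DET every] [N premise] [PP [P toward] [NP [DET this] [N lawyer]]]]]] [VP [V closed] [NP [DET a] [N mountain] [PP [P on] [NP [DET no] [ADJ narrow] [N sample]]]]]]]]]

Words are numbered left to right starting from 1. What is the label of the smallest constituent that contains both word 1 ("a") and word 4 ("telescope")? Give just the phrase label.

The smallest bracket enclosing both words is [NP a curious distant telescope above Sofia], so the label is NP.

NP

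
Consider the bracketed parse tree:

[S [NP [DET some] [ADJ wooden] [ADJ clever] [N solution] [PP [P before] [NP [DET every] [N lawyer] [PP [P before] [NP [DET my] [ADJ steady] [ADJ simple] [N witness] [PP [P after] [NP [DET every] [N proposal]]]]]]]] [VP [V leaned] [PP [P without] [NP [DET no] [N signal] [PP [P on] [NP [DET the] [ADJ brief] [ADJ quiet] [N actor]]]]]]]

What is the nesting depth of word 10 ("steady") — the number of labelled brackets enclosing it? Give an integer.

7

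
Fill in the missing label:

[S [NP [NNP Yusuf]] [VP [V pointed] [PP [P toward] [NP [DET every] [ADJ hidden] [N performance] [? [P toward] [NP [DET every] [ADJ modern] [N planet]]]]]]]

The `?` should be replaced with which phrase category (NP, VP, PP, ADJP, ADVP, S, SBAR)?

PP

The `?` node immediately contains: P 'toward', NP. That is the internal structure of a prepositional phrase, so the label is PP.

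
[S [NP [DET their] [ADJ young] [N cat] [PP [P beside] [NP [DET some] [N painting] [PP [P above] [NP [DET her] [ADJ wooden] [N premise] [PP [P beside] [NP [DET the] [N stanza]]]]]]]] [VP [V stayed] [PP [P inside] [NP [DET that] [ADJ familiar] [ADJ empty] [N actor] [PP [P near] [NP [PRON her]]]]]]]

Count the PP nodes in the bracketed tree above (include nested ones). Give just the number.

5

The PP constituents are: [PP beside some painting above her wooden premise beside the stanza]; [PP above her wooden premise beside the stanza]; [PP beside the stanza]; [PP inside that familiar empty actor near her]; [PP near her]. Total: 5.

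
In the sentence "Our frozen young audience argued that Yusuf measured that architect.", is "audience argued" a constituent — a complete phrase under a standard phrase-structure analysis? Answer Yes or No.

No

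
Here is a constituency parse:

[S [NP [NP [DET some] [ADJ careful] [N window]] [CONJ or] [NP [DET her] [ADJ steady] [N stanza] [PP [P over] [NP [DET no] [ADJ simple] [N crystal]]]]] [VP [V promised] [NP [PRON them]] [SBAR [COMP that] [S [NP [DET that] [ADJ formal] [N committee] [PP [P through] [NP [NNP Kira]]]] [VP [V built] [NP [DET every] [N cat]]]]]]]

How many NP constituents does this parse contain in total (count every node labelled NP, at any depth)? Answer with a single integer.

8

Scanning left to right, an opening `[NP` appears at word positions 1, 1, 5, 9, 13, 15, 19, 21 — 8 in total.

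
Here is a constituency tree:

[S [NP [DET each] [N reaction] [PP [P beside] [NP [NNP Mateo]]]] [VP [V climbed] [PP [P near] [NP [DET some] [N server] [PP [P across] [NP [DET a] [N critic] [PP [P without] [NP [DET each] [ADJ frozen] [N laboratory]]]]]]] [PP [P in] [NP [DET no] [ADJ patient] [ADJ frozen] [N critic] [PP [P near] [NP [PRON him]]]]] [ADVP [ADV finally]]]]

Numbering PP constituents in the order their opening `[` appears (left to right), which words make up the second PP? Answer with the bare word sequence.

In left-to-right order the PP constituents are "beside Mateo"; "near some server across a critic without each frozen laboratory"; "across a critic without each frozen laboratory"; "without each frozen laboratory"; "in no patient frozen critic near him"; "near him". Number 2 is "near some server across a critic without each frozen laboratory".

near some server across a critic without each frozen laboratory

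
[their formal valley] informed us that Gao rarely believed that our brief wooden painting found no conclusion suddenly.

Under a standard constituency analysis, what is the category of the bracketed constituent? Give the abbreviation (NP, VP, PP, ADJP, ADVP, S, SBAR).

The bracketed span "their formal valley" is headed by "valley", making it a noun phrase (NP).

NP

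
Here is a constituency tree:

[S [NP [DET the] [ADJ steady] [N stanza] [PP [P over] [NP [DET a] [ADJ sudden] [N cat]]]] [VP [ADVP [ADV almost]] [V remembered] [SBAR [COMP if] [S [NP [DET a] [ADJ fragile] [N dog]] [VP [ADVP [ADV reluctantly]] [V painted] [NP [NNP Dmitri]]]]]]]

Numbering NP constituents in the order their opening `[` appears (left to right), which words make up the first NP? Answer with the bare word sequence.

the steady stanza over a sudden cat

Opening `[NP` markers occur at word positions 1, 5, 11, 16; the first of these opens the constituent [NP the steady stanza over a sudden cat].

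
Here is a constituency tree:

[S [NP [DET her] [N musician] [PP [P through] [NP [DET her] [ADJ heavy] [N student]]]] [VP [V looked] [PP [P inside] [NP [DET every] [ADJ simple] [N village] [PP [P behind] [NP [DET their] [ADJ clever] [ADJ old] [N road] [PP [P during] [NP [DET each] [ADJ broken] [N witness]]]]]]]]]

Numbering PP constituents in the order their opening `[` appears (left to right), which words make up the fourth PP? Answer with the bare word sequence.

during each broken witness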